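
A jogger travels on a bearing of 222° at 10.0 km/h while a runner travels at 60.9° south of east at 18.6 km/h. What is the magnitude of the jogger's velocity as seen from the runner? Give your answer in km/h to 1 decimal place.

18.0 km/h

Taking east as x and north as y: jogger velocity = (-6.691, -7.431) km/h; runner velocity = (9.046, -16.252) km/h.
Velocity of jogger relative to runner = (-6.691, -7.431) − (9.046, -16.252) = (-15.737, 8.821) km/h.
Magnitude = |(-15.737, 8.821)| = 18.041 km/h.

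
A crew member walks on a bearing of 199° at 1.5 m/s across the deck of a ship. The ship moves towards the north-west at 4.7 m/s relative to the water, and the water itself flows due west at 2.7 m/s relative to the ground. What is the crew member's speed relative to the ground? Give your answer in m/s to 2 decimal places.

In east/north components (m/s): crew member relative to ship = (-0.488, -1.418); ship relative to water = (-3.323, 3.323); water relative to ground = (-2.700, 0.000).
Sum = (-6.512, 1.905) m/s.
Speed = |(-6.512, 1.905)| = 6.785 m/s.

6.78 m/s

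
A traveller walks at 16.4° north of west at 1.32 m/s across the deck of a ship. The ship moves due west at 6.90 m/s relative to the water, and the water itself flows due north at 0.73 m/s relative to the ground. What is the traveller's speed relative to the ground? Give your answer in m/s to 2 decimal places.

In east/north components (m/s): traveller relative to ship = (-1.266, 0.373); ship relative to water = (-6.900, 0.000); water relative to ground = (0.000, 0.730).
Sum = (-8.166, 1.103) m/s.
Speed = |(-8.166, 1.103)| = 8.240 m/s.

8.24 m/s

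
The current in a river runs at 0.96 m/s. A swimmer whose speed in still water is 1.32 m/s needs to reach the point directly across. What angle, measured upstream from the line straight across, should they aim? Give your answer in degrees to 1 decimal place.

46.7°

To cancel the current, the upstream component of the swimmer's velocity must equal the flow: 1.32 sin θ = 0.96.
sin θ = 0.96 / 1.32 = 0.7273.
θ = arcsin(0.7273) = 46.658°.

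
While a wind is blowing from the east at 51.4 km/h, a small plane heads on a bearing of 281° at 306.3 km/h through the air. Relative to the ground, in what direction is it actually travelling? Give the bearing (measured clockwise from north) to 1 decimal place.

Taking east as x and north as y: velocity relative to the air = (-300.672, 58.445) km/h; the air relative to ground = (-51.400, 0.000) km/h.
Velocity relative to ground = (-300.672, 58.445) + (-51.400, 0.000) = (-352.072, 58.445) km/h.
Bearing = atan2(-352.07, 58.44) = 279.43° clockwise from north.

279.4°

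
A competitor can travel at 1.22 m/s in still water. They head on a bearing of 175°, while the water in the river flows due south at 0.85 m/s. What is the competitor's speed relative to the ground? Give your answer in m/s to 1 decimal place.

Taking east as x and north as y: velocity relative to the water = (0.106, -1.215) m/s; the water relative to ground = (0.000, -0.850) m/s.
Velocity relative to ground = (0.106, -1.215) + (0.000, -0.850) = (0.106, -2.065) m/s.
Speed = |(0.106, -2.065)| = 2.068 m/s.

2.1 m/s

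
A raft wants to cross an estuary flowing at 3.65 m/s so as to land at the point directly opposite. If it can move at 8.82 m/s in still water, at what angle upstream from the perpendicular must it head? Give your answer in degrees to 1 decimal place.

To cancel the current, the upstream component of the raft's velocity must equal the flow: 8.82 sin θ = 3.65.
sin θ = 3.65 / 8.82 = 0.4138.
θ = arcsin(0.4138) = 24.446°.

24.4°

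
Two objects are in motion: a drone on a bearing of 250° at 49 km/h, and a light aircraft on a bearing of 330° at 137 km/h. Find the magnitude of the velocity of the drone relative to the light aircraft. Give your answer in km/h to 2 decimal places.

137.25 km/h

Taking east as x and north as y: drone velocity = (-46.045, -16.759) km/h; light aircraft velocity = (-68.500, 118.645) km/h.
Velocity of drone relative to light aircraft = (-46.045, -16.759) − (-68.500, 118.645) = (22.455, -135.404) km/h.
Magnitude = |(22.455, -135.404)| = 137.254 km/h.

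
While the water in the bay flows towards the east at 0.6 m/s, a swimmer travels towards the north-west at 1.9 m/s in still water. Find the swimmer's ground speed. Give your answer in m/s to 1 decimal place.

1.5 m/s

Taking east as x and north as y: velocity relative to the water = (-1.344, 1.344) m/s; the water relative to ground = (0.600, 0.000) m/s.
Velocity relative to ground = (-1.344, 1.344) + (0.600, 0.000) = (-0.744, 1.344) m/s.
Speed = |(-0.744, 1.344)| = 1.536 m/s.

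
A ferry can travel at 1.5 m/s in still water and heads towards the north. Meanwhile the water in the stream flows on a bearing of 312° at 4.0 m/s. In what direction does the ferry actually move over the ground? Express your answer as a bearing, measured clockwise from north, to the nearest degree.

Taking east as x and north as y: velocity relative to the water = (0.000, 1.500) m/s; the water relative to ground = (-2.973, 2.677) m/s.
Velocity relative to ground = (0.000, 1.500) + (-2.973, 2.677) = (-2.973, 4.177) m/s.
Bearing = atan2(-2.97, 4.18) = 324.56° clockwise from north.

325°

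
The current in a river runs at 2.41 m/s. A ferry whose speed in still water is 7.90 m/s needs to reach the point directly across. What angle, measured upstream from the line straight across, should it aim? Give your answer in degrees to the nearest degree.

18°

To cancel the current, the upstream component of the ferry's velocity must equal the flow: 7.90 sin θ = 2.41.
sin θ = 2.41 / 7.90 = 0.3051.
θ = arcsin(0.3051) = 17.762°.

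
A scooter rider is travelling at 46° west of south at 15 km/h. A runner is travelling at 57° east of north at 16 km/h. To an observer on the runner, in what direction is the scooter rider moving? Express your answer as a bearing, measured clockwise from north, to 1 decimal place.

Taking east as x and north as y: scooter rider velocity = (-10.790, -10.420) km/h; runner velocity = (13.419, 8.714) km/h.
Velocity of scooter rider relative to runner = (-10.790, -10.420) − (13.419, 8.714) = (-24.209, -19.134) km/h.
Bearing = atan2(-24.21, -19.13) = 231.68° clockwise from north.

231.7°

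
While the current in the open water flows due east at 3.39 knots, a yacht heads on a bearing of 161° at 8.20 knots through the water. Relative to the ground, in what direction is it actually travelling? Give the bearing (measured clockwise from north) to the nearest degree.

142°

Taking east as x and north as y: velocity relative to the water = (2.670, -7.753) knots; the water relative to ground = (3.390, 0.000) knots.
Velocity relative to ground = (2.670, -7.753) + (3.390, 0.000) = (6.060, -7.753) knots.
Bearing = atan2(6.06, -7.75) = 141.99° clockwise from north.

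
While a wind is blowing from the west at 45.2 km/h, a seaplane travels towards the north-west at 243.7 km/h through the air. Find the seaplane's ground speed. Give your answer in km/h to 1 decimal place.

Taking east as x and north as y: velocity relative to the air = (-172.322, 172.322) km/h; the air relative to ground = (45.200, 0.000) km/h.
Velocity relative to ground = (-172.322, 172.322) + (45.200, 0.000) = (-127.122, 172.322) km/h.
Speed = |(-127.122, 172.322)| = 214.137 km/h.

214.1 km/h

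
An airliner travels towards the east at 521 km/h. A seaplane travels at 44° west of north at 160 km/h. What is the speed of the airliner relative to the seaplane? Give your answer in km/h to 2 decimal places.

Taking east as x and north as y: airliner velocity = (521.000, 0.000) km/h; seaplane velocity = (-111.145, 115.094) km/h.
Velocity of airliner relative to seaplane = (521.000, 0.000) − (-111.145, 115.094) = (632.145, -115.094) km/h.
Magnitude = |(632.145, -115.094)| = 642.538 km/h.

642.54 km/h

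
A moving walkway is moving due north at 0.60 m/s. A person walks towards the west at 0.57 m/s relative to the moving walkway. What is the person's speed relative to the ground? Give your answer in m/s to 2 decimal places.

Taking east as x and north as y: moving walkway velocity = (0.000, 0.600) m/s; person velocity relative to moving walkway = (-0.570, 0.000) m/s.
Velocity relative to ground = (0.000, 0.600) + (-0.570, 0.000) = (-0.570, 0.600) m/s.
Speed = |(-0.570, 0.600)| = 0.828 m/s.

0.83 m/s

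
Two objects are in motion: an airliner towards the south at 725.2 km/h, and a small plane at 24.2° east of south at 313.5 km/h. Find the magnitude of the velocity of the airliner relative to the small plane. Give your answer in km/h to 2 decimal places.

Taking east as x and north as y: airliner velocity = (0.000, -725.200) km/h; small plane velocity = (128.511, -285.950) km/h.
Velocity of airliner relative to small plane = (0.000, -725.200) − (128.511, -285.950) = (-128.511, -439.250) km/h.
Magnitude = |(-128.511, -439.250)| = 457.664 km/h.

457.66 km/h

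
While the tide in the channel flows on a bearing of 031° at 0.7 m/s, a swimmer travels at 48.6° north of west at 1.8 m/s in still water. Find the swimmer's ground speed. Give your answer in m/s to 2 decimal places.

Taking east as x and north as y: velocity relative to the water = (-1.190, 1.350) m/s; the water relative to ground = (0.361, 0.600) m/s.
Velocity relative to ground = (-1.190, 1.350) + (0.361, 0.600) = (-0.830, 1.950) m/s.
Speed = |(-0.830, 1.950)| = 2.119 m/s.

2.12 m/s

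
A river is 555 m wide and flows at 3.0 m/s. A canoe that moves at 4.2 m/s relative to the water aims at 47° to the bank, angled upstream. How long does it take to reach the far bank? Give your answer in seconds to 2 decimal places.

The component of the canoe's velocity perpendicular to the bank is 4.2 × sin 47° = 3.072 m/s.
The current is parallel to the bank, so it does not affect the crossing time.
Time = 555 / 3.072 = 180.683 s.

180.68 s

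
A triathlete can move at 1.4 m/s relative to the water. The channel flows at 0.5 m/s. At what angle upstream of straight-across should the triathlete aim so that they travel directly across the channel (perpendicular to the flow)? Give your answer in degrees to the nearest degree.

21°

To cancel the current, the upstream component of the triathlete's velocity must equal the flow: 1.4 sin θ = 0.5.
sin θ = 0.5 / 1.4 = 0.3571.
θ = arcsin(0.3571) = 20.925°.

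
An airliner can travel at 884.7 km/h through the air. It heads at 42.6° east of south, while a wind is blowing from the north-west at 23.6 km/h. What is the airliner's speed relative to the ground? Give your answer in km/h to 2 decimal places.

908.28 km/h

Taking east as x and north as y: velocity relative to the air = (598.832, -651.225) km/h; the air relative to ground = (16.688, -16.688) km/h.
Velocity relative to ground = (598.832, -651.225) + (16.688, -16.688) = (615.520, -667.913) km/h.
Speed = |(615.520, -667.913)| = 908.280 km/h.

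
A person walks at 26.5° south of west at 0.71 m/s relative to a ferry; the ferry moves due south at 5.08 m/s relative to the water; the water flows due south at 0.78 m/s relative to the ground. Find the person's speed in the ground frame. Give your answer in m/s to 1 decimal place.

In east/north components (m/s): person relative to ferry = (-0.635, -0.317); ferry relative to water = (0.000, -5.080); water relative to ground = (0.000, -0.780).
Sum = (-0.635, -6.177) m/s.
Speed = |(-0.635, -6.177)| = 6.209 m/s.

6.2 m/s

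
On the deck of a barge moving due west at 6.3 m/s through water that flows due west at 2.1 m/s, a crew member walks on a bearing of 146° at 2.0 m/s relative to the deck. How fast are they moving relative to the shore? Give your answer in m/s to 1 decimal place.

In east/north components (m/s): crew member relative to barge = (1.118, -1.658); barge relative to water = (-6.300, 0.000); water relative to ground = (-2.100, 0.000).
Sum = (-7.282, -1.658) m/s.
Speed = |(-7.282, -1.658)| = 7.468 m/s.

7.5 m/s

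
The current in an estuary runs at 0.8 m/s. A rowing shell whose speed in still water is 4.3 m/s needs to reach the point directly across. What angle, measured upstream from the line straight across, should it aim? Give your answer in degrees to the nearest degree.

11°

To cancel the current, the upstream component of the rowing shell's velocity must equal the flow: 4.3 sin θ = 0.8.
sin θ = 0.8 / 4.3 = 0.1860.
θ = arcsin(0.1860) = 10.722°.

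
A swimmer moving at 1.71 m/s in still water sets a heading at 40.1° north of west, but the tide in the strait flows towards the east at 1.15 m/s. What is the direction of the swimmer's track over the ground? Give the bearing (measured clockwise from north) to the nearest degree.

Taking east as x and north as y: velocity relative to the water = (-1.308, 1.101) m/s; the water relative to ground = (1.150, 0.000) m/s.
Velocity relative to ground = (-1.308, 1.101) + (1.150, 0.000) = (-0.158, 1.101) m/s.
Bearing = atan2(-0.16, 1.10) = 351.84° clockwise from north.

352°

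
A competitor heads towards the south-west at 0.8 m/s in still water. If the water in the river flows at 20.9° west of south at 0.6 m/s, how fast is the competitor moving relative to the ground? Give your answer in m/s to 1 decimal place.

1.4 m/s

Taking east as x and north as y: velocity relative to the water = (-0.566, -0.566) m/s; the water relative to ground = (-0.214, -0.561) m/s.
Velocity relative to ground = (-0.566, -0.566) + (-0.214, -0.561) = (-0.780, -1.126) m/s.
Speed = |(-0.780, -1.126)| = 1.370 m/s.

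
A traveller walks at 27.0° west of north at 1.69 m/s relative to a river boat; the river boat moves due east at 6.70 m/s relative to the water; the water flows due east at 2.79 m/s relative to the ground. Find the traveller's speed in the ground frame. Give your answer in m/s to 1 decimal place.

8.9 m/s

In east/north components (m/s): traveller relative to river boat = (-0.767, 1.506); river boat relative to water = (6.700, 0.000); water relative to ground = (2.790, 0.000).
Sum = (8.723, 1.506) m/s.
Speed = |(8.723, 1.506)| = 8.852 m/s.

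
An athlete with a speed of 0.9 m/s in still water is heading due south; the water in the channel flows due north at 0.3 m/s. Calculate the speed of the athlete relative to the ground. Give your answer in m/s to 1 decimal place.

0.6 m/s

Taking east as x and north as y: velocity relative to the water = (0.000, -0.900) m/s; the water relative to ground = (0.000, 0.300) m/s.
Velocity relative to ground = (0.000, -0.900) + (0.000, 0.300) = (0.000, -0.600) m/s.
Speed = |(0.000, -0.600)| = 0.600 m/s.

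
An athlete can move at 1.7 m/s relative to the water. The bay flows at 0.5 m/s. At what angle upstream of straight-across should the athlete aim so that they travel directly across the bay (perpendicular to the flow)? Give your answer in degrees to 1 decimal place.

To cancel the current, the upstream component of the athlete's velocity must equal the flow: 1.7 sin θ = 0.5.
sin θ = 0.5 / 1.7 = 0.2941.
θ = arcsin(0.2941) = 17.105°.

17.1°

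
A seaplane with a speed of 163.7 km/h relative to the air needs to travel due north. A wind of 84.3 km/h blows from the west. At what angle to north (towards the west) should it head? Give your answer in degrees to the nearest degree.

31°

The wind pushes perpendicular to the desired track; the heading must have a component into the wind equal to 84.3 km/h: 163.7 sin θ = 84.3.
sin θ = 0.5150, so θ = 30.995°.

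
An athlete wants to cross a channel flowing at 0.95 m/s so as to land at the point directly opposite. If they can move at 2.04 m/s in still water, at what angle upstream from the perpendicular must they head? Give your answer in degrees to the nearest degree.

28°

To cancel the current, the upstream component of the athlete's velocity must equal the flow: 2.04 sin θ = 0.95.
sin θ = 0.95 / 2.04 = 0.4657.
θ = arcsin(0.4657) = 27.755°.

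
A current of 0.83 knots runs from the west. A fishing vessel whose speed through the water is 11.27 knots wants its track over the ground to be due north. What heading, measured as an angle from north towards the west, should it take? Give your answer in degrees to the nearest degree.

4°

The current pushes perpendicular to the desired track; the heading must have a component into the current equal to 0.83 knots: 11.27 sin θ = 0.83.
sin θ = 0.0736, so θ = 4.223°.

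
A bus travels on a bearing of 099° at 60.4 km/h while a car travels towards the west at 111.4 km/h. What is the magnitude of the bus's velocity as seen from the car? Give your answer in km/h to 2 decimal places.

171.32 km/h

Taking east as x and north as y: bus velocity = (59.656, -9.449) km/h; car velocity = (-111.400, 0.000) km/h.
Velocity of bus relative to car = (59.656, -9.449) − (-111.400, 0.000) = (171.056, -9.449) km/h.
Magnitude = |(171.056, -9.449)| = 171.317 km/h.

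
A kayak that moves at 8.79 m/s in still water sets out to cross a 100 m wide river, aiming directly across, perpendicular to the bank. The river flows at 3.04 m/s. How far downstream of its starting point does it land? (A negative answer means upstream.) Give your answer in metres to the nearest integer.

35 m

Perpendicular speed = 8.790 m/s; crossing time = 100 / 8.790 = 11.377 s.
Net downstream speed = 3.040 m/s.
Drift = 3.040 × 11.377 = 34.585 m (downstream).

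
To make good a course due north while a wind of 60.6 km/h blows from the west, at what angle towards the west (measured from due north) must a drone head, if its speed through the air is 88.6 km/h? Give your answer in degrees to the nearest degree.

43°

The wind pushes perpendicular to the desired track; the heading must have a component into the wind equal to 60.6 km/h: 88.6 sin θ = 60.6.
sin θ = 0.6840, so θ = 43.155°.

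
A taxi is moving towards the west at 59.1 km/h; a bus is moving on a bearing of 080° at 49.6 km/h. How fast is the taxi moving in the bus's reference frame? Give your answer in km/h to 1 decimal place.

Taking east as x and north as y: taxi velocity = (-59.100, 0.000) km/h; bus velocity = (48.846, 8.613) km/h.
Velocity of taxi relative to bus = (-59.100, 0.000) − (48.846, 8.613) = (-107.946, -8.613) km/h.
Magnitude = |(-107.946, -8.613)| = 108.290 km/h.

108.3 km/h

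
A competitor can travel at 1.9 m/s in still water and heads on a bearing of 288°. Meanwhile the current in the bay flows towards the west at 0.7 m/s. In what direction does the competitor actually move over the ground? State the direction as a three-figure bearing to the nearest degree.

Taking east as x and north as y: velocity relative to the water = (-1.807, 0.587) m/s; the water relative to ground = (-0.700, 0.000) m/s.
Velocity relative to ground = (-1.807, 0.587) + (-0.700, 0.000) = (-2.507, 0.587) m/s.
Bearing = atan2(-2.51, 0.59) = 283.18° clockwise from north.

283°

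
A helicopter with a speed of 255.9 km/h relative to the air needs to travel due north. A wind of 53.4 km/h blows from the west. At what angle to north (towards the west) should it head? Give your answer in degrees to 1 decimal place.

The wind pushes perpendicular to the desired track; the heading must have a component into the wind equal to 53.4 km/h: 255.9 sin θ = 53.4.
sin θ = 0.2087, so θ = 12.045°.

12.0°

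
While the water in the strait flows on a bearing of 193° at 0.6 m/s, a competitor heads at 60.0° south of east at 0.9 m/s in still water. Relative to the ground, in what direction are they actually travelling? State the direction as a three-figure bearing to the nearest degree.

167°

Taking east as x and north as y: velocity relative to the water = (0.450, -0.779) m/s; the water relative to ground = (-0.135, -0.585) m/s.
Velocity relative to ground = (0.450, -0.779) + (-0.135, -0.585) = (0.315, -1.364) m/s.
Bearing = atan2(0.32, -1.36) = 167.00° clockwise from north.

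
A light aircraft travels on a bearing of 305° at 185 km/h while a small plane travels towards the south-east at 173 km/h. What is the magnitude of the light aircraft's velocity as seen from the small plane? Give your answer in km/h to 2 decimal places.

Taking east as x and north as y: light aircraft velocity = (-151.543, 106.112) km/h; small plane velocity = (122.329, -122.329) km/h.
Velocity of light aircraft relative to small plane = (-151.543, 106.112) − (122.329, -122.329) = (-273.873, 228.441) km/h.
Magnitude = |(-273.873, 228.441)| = 356.639 km/h.

356.64 km/h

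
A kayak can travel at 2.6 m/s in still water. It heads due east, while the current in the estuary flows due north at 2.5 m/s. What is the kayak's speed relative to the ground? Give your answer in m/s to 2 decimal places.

Taking east as x and north as y: velocity relative to the water = (2.600, 0.000) m/s; the water relative to ground = (0.000, 2.500) m/s.
Velocity relative to ground = (2.600, 0.000) + (0.000, 2.500) = (2.600, 2.500) m/s.
Speed = |(2.600, 2.500)| = 3.607 m/s.

3.61 m/s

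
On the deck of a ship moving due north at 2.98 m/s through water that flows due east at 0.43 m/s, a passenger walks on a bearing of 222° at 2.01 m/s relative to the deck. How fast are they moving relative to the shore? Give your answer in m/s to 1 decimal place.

In east/north components (m/s): passenger relative to ship = (-1.345, -1.494); ship relative to water = (0.000, 2.980); water relative to ground = (0.430, 0.000).
Sum = (-0.915, 1.486) m/s.
Speed = |(-0.915, 1.486)| = 1.745 m/s.

1.7 m/s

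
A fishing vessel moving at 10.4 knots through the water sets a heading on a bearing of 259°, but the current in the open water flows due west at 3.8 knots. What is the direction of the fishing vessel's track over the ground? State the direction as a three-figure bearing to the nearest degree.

Taking east as x and north as y: velocity relative to the water = (-10.209, -1.984) knots; the water relative to ground = (-3.800, 0.000) knots.
Velocity relative to ground = (-10.209, -1.984) + (-3.800, 0.000) = (-14.009, -1.984) knots.
Bearing = atan2(-14.01, -1.98) = 261.94° clockwise from north.

262°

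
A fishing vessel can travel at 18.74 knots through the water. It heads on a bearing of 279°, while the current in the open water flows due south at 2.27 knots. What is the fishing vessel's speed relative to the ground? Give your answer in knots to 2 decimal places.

18.52 knots

Taking east as x and north as y: velocity relative to the water = (-18.509, 2.932) knots; the water relative to ground = (0.000, -2.270) knots.
Velocity relative to ground = (-18.509, 2.932) + (0.000, -2.270) = (-18.509, 0.662) knots.
Speed = |(-18.509, 0.662)| = 18.521 knots.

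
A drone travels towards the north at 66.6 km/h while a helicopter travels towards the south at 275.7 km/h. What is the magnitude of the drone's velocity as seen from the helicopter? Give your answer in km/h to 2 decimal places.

342.30 km/h

Taking east as x and north as y: drone velocity = (0.000, 66.600) km/h; helicopter velocity = (0.000, -275.700) km/h.
Velocity of drone relative to helicopter = (0.000, 66.600) − (0.000, -275.700) = (0.000, 342.300) km/h.
Magnitude = |(0.000, 342.300)| = 342.300 km/h.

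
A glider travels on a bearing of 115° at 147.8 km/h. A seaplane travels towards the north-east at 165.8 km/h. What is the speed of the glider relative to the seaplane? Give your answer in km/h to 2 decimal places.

Taking east as x and north as y: glider velocity = (133.952, -62.463) km/h; seaplane velocity = (117.238, 117.238) km/h.
Velocity of glider relative to seaplane = (133.952, -62.463) − (117.238, 117.238) = (16.714, -179.701) km/h.
Magnitude = |(16.714, -179.701)| = 180.477 km/h.

180.48 km/h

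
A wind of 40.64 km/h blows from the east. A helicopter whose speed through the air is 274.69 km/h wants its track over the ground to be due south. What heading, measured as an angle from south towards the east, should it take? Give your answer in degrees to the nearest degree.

The wind pushes perpendicular to the desired track; the heading must have a component into the wind equal to 40.64 km/h: 274.69 sin θ = 40.64.
sin θ = 0.1479, so θ = 8.508°.

9°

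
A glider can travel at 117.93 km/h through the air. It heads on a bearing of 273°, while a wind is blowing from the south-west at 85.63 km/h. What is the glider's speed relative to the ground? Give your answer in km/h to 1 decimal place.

87.9 km/h

Taking east as x and north as y: velocity relative to the air = (-117.768, 6.172) km/h; the air relative to ground = (60.550, 60.550) km/h.
Velocity relative to ground = (-117.768, 6.172) + (60.550, 60.550) = (-57.219, 66.722) km/h.
Speed = |(-57.219, 66.722)| = 87.896 km/h.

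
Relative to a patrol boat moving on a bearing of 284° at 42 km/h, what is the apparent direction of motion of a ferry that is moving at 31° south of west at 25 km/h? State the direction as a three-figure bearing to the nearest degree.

140°

Taking east as x and north as y: ferry velocity = (-21.429, -12.876) km/h; patrol boat velocity = (-40.752, 10.161) km/h.
Velocity of ferry relative to patrol boat = (-21.429, -12.876) − (-40.752, 10.161) = (19.323, -23.037) km/h.
Bearing = atan2(19.32, -23.04) = 140.01° clockwise from north.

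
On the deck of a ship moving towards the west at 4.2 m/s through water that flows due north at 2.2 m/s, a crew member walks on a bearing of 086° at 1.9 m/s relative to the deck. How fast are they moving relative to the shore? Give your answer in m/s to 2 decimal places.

3.28 m/s

In east/north components (m/s): crew member relative to ship = (1.895, 0.133); ship relative to water = (-4.200, 0.000); water relative to ground = (0.000, 2.200).
Sum = (-2.305, 2.333) m/s.
Speed = |(-2.305, 2.333)| = 3.279 m/s.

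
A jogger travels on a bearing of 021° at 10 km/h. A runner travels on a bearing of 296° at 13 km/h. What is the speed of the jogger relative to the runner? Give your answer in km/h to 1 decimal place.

15.7 km/h

Taking east as x and north as y: jogger velocity = (3.584, 9.336) km/h; runner velocity = (-11.684, 5.699) km/h.
Velocity of jogger relative to runner = (3.584, 9.336) − (-11.684, 5.699) = (15.268, 3.637) km/h.
Magnitude = |(15.268, 3.637)| = 15.695 km/h.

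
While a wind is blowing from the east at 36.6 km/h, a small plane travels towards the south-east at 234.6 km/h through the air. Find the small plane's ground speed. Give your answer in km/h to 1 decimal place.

Taking east as x and north as y: velocity relative to the air = (165.887, -165.887) km/h; the air relative to ground = (-36.600, 0.000) km/h.
Velocity relative to ground = (165.887, -165.887) + (-36.600, 0.000) = (129.287, -165.887) km/h.
Speed = |(129.287, -165.887)| = 210.318 km/h.

210.3 km/h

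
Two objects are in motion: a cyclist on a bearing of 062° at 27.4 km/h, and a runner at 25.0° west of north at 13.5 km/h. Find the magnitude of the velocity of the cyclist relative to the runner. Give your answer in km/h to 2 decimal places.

29.90 km/h

Taking east as x and north as y: cyclist velocity = (24.193, 12.864) km/h; runner velocity = (-5.705, 12.235) km/h.
Velocity of cyclist relative to runner = (24.193, 12.864) − (-5.705, 12.235) = (29.898, 0.628) km/h.
Magnitude = |(29.898, 0.628)| = 29.905 km/h.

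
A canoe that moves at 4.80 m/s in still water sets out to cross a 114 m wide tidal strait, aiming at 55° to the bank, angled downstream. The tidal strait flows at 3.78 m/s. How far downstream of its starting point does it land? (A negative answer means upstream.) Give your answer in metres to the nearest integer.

189 m

Perpendicular speed = 3.932 m/s; crossing time = 114 / 3.932 = 28.993 s.
Net downstream speed = 6.533 m/s.
Drift = 6.533 × 28.993 = 189.419 m (downstream).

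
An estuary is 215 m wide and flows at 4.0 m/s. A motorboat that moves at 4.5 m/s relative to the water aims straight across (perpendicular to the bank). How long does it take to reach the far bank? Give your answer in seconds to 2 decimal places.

47.78 s

The component of the motorboat's velocity perpendicular to the bank is 4.5 m/s.
The current is parallel to the bank, so it does not affect the crossing time.
Time = 215 / 4.500 = 47.778 s.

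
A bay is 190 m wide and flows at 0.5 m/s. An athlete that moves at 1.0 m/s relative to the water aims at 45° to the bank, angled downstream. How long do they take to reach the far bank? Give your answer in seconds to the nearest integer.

The component of the athlete's velocity perpendicular to the bank is 1.0 × sin 45° = 0.707 m/s.
Only the cross-stream component determines the crossing time; the current contributes nothing perpendicular to the bank.
Time = 190 / 0.707 = 268.701 s.

269 s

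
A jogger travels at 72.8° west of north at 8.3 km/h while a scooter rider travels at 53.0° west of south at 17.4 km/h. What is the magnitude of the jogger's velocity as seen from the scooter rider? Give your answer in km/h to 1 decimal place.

14.2 km/h

Taking east as x and north as y: jogger velocity = (-7.929, 2.454) km/h; scooter rider velocity = (-13.896, -10.472) km/h.
Velocity of jogger relative to scooter rider = (-7.929, 2.454) − (-13.896, -10.472) = (5.967, 12.926) km/h.
Magnitude = |(5.967, 12.926)| = 14.237 km/h.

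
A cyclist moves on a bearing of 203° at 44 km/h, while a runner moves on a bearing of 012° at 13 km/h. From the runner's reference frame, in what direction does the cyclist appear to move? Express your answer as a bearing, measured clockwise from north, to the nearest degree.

200°

Taking east as x and north as y: cyclist velocity = (-17.192, -40.502) km/h; runner velocity = (2.703, 12.716) km/h.
Velocity of cyclist relative to runner = (-17.192, -40.502) − (2.703, 12.716) = (-19.895, -53.218) km/h.
Bearing = atan2(-19.90, -53.22) = 200.50° clockwise from north.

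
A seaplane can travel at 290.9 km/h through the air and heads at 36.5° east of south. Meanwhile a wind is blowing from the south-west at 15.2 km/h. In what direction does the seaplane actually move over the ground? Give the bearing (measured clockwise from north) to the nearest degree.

Taking east as x and north as y: velocity relative to the air = (173.034, -233.842) km/h; the air relative to ground = (10.748, 10.748) km/h.
Velocity relative to ground = (173.034, -233.842) + (10.748, 10.748) = (183.782, -223.094) km/h.
Bearing = atan2(183.78, -223.09) = 140.52° clockwise from north.

141°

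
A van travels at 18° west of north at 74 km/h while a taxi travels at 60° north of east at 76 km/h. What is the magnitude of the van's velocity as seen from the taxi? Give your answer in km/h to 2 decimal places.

Taking east as x and north as y: van velocity = (-22.867, 70.378) km/h; taxi velocity = (38.000, 65.818) km/h.
Velocity of van relative to taxi = (-22.867, 70.378) − (38.000, 65.818) = (-60.867, 4.560) km/h.
Magnitude = |(-60.867, 4.560)| = 61.038 km/h.

61.04 km/h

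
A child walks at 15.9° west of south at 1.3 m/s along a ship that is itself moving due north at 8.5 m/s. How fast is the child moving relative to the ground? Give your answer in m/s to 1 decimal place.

7.3 m/s

Taking east as x and north as y: ship velocity = (0.000, 8.500) m/s; child velocity relative to ship = (-0.356, -1.250) m/s.
Velocity relative to ground = (0.000, 8.500) + (-0.356, -1.250) = (-0.356, 7.250) m/s.
Speed = |(-0.356, 7.250)| = 7.258 m/s.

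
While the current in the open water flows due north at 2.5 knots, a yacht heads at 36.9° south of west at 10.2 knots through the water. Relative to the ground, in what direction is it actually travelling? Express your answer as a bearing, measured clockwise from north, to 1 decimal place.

Taking east as x and north as y: velocity relative to the water = (-8.157, -6.124) knots; the water relative to ground = (0.000, 2.500) knots.
Velocity relative to ground = (-8.157, -6.124) + (0.000, 2.500) = (-8.157, -3.624) knots.
Bearing = atan2(-8.16, -3.62) = 246.04° clockwise from north.

246.0°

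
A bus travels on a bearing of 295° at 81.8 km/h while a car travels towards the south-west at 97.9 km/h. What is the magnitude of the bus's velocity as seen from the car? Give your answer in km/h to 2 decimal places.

103.91 km/h

Taking east as x and north as y: bus velocity = (-74.136, 34.570) km/h; car velocity = (-69.226, -69.226) km/h.
Velocity of bus relative to car = (-74.136, 34.570) − (-69.226, -69.226) = (-4.910, 103.796) km/h.
Magnitude = |(-4.910, 103.796)| = 103.912 km/h.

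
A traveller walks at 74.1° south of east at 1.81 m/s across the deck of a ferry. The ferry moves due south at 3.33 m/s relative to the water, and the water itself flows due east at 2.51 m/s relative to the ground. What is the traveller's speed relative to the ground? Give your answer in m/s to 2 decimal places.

In east/north components (m/s): traveller relative to ferry = (0.496, -1.741); ferry relative to water = (0.000, -3.330); water relative to ground = (2.510, 0.000).
Sum = (3.006, -5.071) m/s.
Speed = |(3.006, -5.071)| = 5.895 m/s.

5.89 m/s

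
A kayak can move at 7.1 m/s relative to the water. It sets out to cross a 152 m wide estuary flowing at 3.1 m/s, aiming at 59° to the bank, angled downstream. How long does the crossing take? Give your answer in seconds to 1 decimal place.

The component of the kayak's velocity perpendicular to the bank is 7.1 × sin 59° = 6.086 m/s.
The flow acts along the bank and has no component across it.
Time = 152 / 6.086 = 24.976 s.

25.0 s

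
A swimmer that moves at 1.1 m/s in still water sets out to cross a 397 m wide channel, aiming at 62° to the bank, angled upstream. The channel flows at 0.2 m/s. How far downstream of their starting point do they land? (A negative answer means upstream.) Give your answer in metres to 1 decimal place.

Perpendicular speed = 0.971 m/s; crossing time = 397 / 0.971 = 408.755 s.
Net downstream speed = -0.316 m/s.
Drift = -0.316 × 408.755 = -129.338 m (upstream).

-129.3 m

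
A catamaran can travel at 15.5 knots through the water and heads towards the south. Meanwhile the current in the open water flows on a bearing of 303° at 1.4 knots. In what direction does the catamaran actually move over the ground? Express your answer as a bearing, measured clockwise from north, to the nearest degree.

Taking east as x and north as y: velocity relative to the water = (0.000, -15.500) knots; the water relative to ground = (-1.174, 0.762) knots.
Velocity relative to ground = (0.000, -15.500) + (-1.174, 0.762) = (-1.174, -14.738) knots.
Bearing = atan2(-1.17, -14.74) = 184.56° clockwise from north.

185°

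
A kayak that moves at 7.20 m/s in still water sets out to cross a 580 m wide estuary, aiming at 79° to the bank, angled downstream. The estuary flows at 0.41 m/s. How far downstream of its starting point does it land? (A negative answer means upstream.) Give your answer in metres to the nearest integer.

146 m

Perpendicular speed = 7.068 m/s; crossing time = 580 / 7.068 = 82.063 s.
Net downstream speed = 1.784 m/s.
Drift = 1.784 × 82.063 = 146.387 m (downstream).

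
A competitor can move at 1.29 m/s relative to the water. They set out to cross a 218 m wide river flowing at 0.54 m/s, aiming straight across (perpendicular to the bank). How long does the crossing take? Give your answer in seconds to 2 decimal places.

The component of the competitor's velocity perpendicular to the bank is 1.29 m/s.
The flow acts along the bank and has no component across it.
Time = 218 / 1.290 = 168.992 s.

168.99 s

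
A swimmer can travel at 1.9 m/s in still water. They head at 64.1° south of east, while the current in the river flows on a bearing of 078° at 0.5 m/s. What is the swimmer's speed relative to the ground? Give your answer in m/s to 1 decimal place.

2.1 m/s

Taking east as x and north as y: velocity relative to the water = (0.830, -1.709) m/s; the water relative to ground = (0.489, 0.104) m/s.
Velocity relative to ground = (0.830, -1.709) + (0.489, 0.104) = (1.319, -1.605) m/s.
Speed = |(1.319, -1.605)| = 2.078 m/s.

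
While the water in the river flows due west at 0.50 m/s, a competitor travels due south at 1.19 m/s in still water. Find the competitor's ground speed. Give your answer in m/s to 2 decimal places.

Taking east as x and north as y: velocity relative to the water = (0.000, -1.190) m/s; the water relative to ground = (-0.500, 0.000) m/s.
Velocity relative to ground = (0.000, -1.190) + (-0.500, 0.000) = (-0.500, -1.190) m/s.
Speed = |(-0.500, -1.190)| = 1.291 m/s.

1.29 m/s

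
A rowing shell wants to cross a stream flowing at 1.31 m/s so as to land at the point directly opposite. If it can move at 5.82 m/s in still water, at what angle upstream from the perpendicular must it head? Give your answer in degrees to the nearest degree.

13°

To cancel the current, the upstream component of the rowing shell's velocity must equal the flow: 5.82 sin θ = 1.31.
sin θ = 1.31 / 5.82 = 0.2251.
θ = arcsin(0.2251) = 13.008°.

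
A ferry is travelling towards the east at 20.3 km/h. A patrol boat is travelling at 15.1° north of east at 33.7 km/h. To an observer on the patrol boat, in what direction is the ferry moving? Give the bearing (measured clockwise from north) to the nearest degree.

234°

Taking east as x and north as y: ferry velocity = (20.300, 0.000) km/h; patrol boat velocity = (32.536, 8.779) km/h.
Velocity of ferry relative to patrol boat = (20.300, 0.000) − (32.536, 8.779) = (-12.236, -8.779) km/h.
Bearing = atan2(-12.24, -8.78) = 234.34° clockwise from north.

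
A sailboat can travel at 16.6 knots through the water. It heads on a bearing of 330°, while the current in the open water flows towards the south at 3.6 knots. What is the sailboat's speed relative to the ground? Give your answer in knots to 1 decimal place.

13.6 knots

Taking east as x and north as y: velocity relative to the water = (-8.300, 14.376) knots; the water relative to ground = (0.000, -3.600) knots.
Velocity relative to ground = (-8.300, 14.376) + (0.000, -3.600) = (-8.300, 10.776) knots.
Speed = |(-8.300, 10.776)| = 13.602 knots.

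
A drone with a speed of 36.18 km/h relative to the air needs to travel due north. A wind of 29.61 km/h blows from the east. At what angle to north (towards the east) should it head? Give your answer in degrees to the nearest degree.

The wind pushes perpendicular to the desired track; the heading must have a component into the wind equal to 29.61 km/h: 36.18 sin θ = 29.61.
sin θ = 0.8184, so θ = 54.926°.

55°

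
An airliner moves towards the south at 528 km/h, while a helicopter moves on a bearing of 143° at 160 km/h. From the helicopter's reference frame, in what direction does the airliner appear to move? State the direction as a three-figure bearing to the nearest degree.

194°

Taking east as x and north as y: airliner velocity = (0.000, -528.000) km/h; helicopter velocity = (96.290, -127.782) km/h.
Velocity of airliner relative to helicopter = (0.000, -528.000) − (96.290, -127.782) = (-96.290, -400.218) km/h.
Bearing = atan2(-96.29, -400.22) = 193.53° clockwise from north.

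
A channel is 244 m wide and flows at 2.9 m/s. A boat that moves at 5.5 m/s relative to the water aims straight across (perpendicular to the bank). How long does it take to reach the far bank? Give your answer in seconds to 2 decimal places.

The component of the boat's velocity perpendicular to the bank is 5.5 m/s.
The flow acts along the bank and has no component across it.
Time = 244 / 5.500 = 44.364 s.

44.36 s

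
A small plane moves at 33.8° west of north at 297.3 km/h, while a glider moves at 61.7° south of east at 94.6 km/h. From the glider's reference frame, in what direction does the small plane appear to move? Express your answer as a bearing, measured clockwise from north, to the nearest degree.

328°

Taking east as x and north as y: small plane velocity = (-165.387, 247.052) km/h; glider velocity = (44.849, -83.293) km/h.
Velocity of small plane relative to glider = (-165.387, 247.052) − (44.849, -83.293) = (-210.235, 330.345) km/h.
Bearing = atan2(-210.24, 330.34) = 327.53° clockwise from north.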